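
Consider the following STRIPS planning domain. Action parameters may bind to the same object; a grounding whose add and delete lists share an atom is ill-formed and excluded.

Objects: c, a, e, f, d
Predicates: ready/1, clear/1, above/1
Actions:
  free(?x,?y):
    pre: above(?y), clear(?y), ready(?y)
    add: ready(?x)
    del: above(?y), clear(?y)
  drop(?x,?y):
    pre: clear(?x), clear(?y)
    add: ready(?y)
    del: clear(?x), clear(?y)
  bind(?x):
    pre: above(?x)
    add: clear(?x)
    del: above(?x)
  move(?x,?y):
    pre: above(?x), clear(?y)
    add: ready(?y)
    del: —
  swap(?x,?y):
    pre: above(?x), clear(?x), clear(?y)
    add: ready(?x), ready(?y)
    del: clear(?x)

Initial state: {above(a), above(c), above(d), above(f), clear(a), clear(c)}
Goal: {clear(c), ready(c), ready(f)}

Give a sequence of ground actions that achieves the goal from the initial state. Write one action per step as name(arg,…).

bind(f); drop(a,f); move(c,c)

1. bind(f)  →  {above(a), above(c), above(d), clear(a), clear(c), clear(f)}
2. drop(a,f)  →  {above(a), above(c), above(d), clear(c), ready(f)}
3. move(c,c)  →  {above(a), above(c), above(d), clear(c), ready(c), ready(f)}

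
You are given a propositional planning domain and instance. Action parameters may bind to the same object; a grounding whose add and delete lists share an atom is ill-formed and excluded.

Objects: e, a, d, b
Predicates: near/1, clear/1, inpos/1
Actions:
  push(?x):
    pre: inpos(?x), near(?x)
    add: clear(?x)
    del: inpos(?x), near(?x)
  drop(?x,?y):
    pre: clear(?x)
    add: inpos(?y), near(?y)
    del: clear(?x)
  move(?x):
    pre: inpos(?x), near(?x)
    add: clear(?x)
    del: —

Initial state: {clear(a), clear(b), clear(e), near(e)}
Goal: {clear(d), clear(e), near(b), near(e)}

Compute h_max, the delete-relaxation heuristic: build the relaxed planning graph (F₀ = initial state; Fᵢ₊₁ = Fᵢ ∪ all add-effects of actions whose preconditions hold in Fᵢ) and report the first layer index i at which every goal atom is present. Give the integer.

F0 = init (4 atoms)
F1 = F0 ∪ {inpos(a), inpos(b), inpos(d), inpos(e), near(a), near(b), near(d)}  (11 atoms)
F2 = F1 ∪ {clear(d)}  (12 atoms)
goal ⊆ F2  ⇒  h_max = 2

2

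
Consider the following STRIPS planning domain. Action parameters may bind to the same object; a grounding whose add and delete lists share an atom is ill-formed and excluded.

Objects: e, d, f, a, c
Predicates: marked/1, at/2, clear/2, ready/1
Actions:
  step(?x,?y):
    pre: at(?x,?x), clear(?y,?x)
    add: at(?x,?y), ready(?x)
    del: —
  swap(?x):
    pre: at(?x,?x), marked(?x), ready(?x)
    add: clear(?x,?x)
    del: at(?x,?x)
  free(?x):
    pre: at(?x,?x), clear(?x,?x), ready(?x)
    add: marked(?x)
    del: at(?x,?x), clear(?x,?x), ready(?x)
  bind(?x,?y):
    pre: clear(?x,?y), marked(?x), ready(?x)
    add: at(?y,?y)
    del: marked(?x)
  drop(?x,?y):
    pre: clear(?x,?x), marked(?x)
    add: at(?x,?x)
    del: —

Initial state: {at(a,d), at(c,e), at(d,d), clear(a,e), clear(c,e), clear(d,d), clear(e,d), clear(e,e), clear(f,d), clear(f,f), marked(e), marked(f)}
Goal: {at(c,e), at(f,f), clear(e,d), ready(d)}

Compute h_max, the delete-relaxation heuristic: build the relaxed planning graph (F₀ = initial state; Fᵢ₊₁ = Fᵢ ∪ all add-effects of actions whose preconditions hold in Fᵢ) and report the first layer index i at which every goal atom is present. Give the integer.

1

F0 = init (12 atoms)
F1 = F0 ∪ {at(d,e), at(d,f), at(e,e), at(f,f), ready(d)}  (17 atoms)
goal ⊆ F1  ⇒  h_max = 1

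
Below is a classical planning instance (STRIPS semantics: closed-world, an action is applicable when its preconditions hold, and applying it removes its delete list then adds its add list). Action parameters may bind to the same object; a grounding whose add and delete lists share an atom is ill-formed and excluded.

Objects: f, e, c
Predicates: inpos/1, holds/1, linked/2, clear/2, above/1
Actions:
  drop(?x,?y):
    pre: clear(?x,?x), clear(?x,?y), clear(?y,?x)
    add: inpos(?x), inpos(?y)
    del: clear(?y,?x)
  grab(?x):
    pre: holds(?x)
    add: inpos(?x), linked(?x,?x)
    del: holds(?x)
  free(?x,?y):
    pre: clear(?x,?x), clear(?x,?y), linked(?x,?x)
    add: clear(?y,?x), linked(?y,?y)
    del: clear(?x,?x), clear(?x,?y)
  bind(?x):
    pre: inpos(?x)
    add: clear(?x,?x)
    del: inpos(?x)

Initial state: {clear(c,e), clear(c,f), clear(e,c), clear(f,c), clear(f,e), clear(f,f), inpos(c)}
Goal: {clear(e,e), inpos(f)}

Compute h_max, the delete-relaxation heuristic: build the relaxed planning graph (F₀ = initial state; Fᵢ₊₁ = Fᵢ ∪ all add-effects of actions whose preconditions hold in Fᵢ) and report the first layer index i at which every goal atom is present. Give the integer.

3

F0 = init (7 atoms)
F1 = F0 ∪ {clear(c,c), inpos(f)}  (9 atoms)
F2 = F1 ∪ {inpos(e)}  (10 atoms)
F3 = F2 ∪ {clear(e,e)}  (11 atoms)
goal ⊆ F3  ⇒  h_max = 3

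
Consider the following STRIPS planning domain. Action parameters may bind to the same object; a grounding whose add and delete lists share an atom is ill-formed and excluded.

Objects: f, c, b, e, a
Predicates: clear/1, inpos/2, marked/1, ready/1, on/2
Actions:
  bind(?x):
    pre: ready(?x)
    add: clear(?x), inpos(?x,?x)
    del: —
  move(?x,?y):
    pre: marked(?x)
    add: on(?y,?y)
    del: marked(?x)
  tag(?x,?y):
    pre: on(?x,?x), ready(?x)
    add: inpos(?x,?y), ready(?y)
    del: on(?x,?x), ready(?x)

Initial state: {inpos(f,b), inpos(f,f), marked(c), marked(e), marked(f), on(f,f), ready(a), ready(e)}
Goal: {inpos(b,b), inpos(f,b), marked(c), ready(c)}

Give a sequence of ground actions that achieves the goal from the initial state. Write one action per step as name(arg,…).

1. move(f,b)  →  {inpos(f,b), inpos(f,f), marked(c), marked(e), on(b,b), on(f,f), ready(a), ready(e)}
2. move(e,e)  →  {inpos(f,b), inpos(f,f), marked(c), on(b,b), on(e,e), on(f,f), ready(a), ready(e)}
3. tag(e,b)  →  {inpos(e,b), inpos(f,b), inpos(f,f), marked(c), on(b,b), on(f,f), ready(a), ready(b)}
4. bind(b)  →  {clear(b), inpos(b,b), inpos(e,b), inpos(f,b), inpos(f,f), marked(c), on(b,b), on(f,f), ready(a), ready(b)}
5. tag(b,c)  →  {clear(b), inpos(b,b), inpos(b,c), inpos(e,b), inpos(f,b), inpos(f,f), marked(c), on(f,f), ready(a), ready(c)}

move(f,b); move(e,e); tag(e,b); bind(b); tag(b,c)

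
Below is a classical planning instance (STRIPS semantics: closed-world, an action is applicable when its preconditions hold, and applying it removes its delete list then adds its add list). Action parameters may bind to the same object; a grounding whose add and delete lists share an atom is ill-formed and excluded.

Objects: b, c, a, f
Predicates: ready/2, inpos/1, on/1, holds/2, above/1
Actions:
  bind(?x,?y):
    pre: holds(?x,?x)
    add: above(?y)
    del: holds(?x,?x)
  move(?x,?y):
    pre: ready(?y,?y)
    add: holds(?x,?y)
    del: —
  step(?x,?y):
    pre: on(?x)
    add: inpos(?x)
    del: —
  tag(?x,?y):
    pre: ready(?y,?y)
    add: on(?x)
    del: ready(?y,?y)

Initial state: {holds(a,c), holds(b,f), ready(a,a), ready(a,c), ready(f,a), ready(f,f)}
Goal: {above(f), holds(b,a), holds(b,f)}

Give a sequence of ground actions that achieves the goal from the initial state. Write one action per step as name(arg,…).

1. move(b,a)  →  {holds(a,c), holds(b,a), holds(b,f), ready(a,a), ready(a,c), ready(f,a), ready(f,f)}
2. move(a,a)  →  {holds(a,a), holds(a,c), holds(b,a), holds(b,f), ready(a,a), ready(a,c), ready(f,a), ready(f,f)}
3. bind(a,f)  →  {above(f), holds(a,c), holds(b,a), holds(b,f), ready(a,a), ready(a,c), ready(f,a), ready(f,f)}

move(b,a); move(a,a); bind(a,f)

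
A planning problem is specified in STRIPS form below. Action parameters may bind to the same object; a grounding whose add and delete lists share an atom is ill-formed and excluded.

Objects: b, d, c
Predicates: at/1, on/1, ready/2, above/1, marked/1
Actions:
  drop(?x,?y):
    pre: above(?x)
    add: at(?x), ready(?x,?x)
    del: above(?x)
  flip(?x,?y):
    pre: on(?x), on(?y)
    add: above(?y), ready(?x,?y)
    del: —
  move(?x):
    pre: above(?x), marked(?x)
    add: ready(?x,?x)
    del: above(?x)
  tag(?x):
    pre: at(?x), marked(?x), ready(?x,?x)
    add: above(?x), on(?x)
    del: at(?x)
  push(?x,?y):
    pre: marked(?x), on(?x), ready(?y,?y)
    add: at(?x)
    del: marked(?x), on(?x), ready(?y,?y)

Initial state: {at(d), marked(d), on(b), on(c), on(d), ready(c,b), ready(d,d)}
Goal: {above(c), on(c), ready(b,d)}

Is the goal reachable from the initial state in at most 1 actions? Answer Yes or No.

No

1. flip(b,d)  →  {above(d), at(d), marked(d), on(b), on(c), on(d), ready(b,d), ready(c,b), ready(d,d)}
2. flip(b,c)  →  {above(c), above(d), at(d), marked(d), on(b), on(c), on(d), ready(b,c), ready(b,d), ready(c,b), ready(d,d)}
optimal plan length = 2; 2 > 1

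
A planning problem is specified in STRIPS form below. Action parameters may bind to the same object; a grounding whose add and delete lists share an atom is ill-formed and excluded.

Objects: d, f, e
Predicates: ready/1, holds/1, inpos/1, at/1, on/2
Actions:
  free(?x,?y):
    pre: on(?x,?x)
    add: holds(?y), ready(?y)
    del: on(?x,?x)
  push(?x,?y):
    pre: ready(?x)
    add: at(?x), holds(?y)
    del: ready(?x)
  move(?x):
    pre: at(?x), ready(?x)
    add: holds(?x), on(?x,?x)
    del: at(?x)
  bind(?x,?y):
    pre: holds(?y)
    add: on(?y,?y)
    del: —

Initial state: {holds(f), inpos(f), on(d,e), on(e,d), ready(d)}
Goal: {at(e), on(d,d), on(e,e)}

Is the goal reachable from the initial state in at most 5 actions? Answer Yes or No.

Yes

1. bind(d,f)  →  {holds(f), inpos(f), on(d,e), on(e,d), on(f,f), ready(d)}
2. free(f,e)  →  {holds(e), holds(f), inpos(f), on(d,e), on(e,d), ready(d), ready(e)}
3. push(e,d)  →  {at(e), holds(d), holds(e), holds(f), inpos(f), on(d,e), on(e,d), ready(d)}
4. bind(d,d)  →  {at(e), holds(d), holds(e), holds(f), inpos(f), on(d,d), on(d,e), on(e,d), ready(d)}
5. bind(d,e)  →  {at(e), holds(d), holds(e), holds(f), inpos(f), on(d,d), on(d,e), on(e,d), on(e,e), ready(d)}
optimal plan length = 5; 5 ≤ 5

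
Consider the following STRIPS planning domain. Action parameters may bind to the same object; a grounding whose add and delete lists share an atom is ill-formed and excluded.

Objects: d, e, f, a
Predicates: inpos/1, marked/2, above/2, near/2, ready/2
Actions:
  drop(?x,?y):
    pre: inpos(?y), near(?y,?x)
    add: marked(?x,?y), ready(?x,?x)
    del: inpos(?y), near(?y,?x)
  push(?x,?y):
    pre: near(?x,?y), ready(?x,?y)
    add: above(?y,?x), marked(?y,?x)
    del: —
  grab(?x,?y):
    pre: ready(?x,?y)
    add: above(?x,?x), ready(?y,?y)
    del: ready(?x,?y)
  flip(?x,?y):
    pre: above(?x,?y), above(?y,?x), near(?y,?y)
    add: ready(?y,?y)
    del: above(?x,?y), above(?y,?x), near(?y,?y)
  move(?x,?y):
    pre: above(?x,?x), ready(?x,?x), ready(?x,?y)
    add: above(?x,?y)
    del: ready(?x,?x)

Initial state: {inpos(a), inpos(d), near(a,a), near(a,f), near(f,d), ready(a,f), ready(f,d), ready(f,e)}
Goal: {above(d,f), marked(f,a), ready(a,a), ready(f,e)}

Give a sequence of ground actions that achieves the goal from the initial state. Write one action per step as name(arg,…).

drop(a,a); push(f,d); push(a,f)

1. drop(a,a)  →  {inpos(d), marked(a,a), near(a,f), near(f,d), ready(a,a), ready(a,f), ready(f,d), ready(f,e)}
2. push(f,d)  →  {above(d,f), inpos(d), marked(a,a), marked(d,f), near(a,f), near(f,d), ready(a,a), ready(a,f), ready(f,d), ready(f,e)}
3. push(a,f)  →  {above(d,f), above(f,a), inpos(d), marked(a,a), marked(d,f), marked(f,a), near(a,f), near(f,d), ready(a,a), ready(a,f), ready(f,d), ready(f,e)}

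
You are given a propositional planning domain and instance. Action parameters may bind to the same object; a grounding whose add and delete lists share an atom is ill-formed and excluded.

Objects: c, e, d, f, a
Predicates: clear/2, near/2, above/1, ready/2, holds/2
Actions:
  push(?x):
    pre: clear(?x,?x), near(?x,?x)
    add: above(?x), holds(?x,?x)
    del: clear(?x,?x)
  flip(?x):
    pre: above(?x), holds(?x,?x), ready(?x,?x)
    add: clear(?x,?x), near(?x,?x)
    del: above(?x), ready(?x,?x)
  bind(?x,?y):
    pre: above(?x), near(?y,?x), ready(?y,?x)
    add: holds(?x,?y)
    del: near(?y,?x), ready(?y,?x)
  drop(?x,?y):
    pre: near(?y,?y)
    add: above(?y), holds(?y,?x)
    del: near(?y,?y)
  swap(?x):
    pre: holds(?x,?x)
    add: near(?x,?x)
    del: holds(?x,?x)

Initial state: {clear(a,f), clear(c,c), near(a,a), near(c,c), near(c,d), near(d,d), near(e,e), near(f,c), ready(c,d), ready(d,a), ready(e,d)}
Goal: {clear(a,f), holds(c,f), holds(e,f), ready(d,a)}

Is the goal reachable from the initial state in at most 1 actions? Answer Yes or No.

1. drop(f,c)  →  {above(c), clear(a,f), clear(c,c), holds(c,f), near(a,a), near(c,d), near(d,d), near(e,e), near(f,c), ready(c,d), ready(d,a), ready(e,d)}
2. drop(f,e)  →  {above(c), above(e), clear(a,f), clear(c,c), holds(c,f), holds(e,f), near(a,a), near(c,d), near(d,d), near(f,c), ready(c,d), ready(d,a), ready(e,d)}
optimal plan length = 2; 2 > 1

No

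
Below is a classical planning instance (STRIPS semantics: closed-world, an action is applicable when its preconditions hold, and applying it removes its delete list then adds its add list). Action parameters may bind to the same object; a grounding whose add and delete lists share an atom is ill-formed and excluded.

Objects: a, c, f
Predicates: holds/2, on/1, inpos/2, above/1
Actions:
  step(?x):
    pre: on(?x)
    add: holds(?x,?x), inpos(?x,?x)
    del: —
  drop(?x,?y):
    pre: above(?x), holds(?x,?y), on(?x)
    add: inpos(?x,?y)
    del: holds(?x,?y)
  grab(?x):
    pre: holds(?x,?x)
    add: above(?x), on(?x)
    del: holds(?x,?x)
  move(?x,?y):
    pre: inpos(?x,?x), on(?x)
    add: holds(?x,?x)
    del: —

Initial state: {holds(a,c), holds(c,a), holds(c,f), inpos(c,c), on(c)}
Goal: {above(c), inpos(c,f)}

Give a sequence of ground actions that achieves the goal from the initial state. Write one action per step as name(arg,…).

step(c); grab(c); drop(c,f)

1. step(c)  →  {holds(a,c), holds(c,a), holds(c,c), holds(c,f), inpos(c,c), on(c)}
2. grab(c)  →  {above(c), holds(a,c), holds(c,a), holds(c,f), inpos(c,c), on(c)}
3. drop(c,f)  →  {above(c), holds(a,c), holds(c,a), inpos(c,c), inpos(c,f), on(c)}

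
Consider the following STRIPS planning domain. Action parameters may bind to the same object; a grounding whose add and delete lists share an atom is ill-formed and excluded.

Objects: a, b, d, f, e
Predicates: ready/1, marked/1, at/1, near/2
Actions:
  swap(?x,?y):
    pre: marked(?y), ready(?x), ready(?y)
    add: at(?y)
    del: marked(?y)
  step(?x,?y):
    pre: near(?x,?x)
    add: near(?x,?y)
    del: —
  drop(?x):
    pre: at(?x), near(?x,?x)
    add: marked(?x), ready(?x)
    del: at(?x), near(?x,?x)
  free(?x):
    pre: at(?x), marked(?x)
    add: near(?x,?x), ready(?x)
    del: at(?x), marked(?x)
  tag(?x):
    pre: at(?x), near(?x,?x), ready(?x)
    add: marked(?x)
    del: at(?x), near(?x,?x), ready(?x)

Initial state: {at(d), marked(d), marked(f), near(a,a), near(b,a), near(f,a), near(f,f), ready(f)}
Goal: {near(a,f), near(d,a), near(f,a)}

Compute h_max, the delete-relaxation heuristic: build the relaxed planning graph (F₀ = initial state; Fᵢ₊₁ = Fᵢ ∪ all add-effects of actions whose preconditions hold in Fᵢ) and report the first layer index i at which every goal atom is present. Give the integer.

2

F0 = init (8 atoms)
F1 = F0 ∪ {at(f), near(a,b), near(a,d), near(a,e), near(a,f), near(d,d), near(f,b), near(f,d), near(f,e), ready(d)}  (18 atoms)
F2 = F1 ∪ {near(d,a), near(d,b), near(d,e), near(d,f)}  (22 atoms)
goal ⊆ F2  ⇒  h_max = 2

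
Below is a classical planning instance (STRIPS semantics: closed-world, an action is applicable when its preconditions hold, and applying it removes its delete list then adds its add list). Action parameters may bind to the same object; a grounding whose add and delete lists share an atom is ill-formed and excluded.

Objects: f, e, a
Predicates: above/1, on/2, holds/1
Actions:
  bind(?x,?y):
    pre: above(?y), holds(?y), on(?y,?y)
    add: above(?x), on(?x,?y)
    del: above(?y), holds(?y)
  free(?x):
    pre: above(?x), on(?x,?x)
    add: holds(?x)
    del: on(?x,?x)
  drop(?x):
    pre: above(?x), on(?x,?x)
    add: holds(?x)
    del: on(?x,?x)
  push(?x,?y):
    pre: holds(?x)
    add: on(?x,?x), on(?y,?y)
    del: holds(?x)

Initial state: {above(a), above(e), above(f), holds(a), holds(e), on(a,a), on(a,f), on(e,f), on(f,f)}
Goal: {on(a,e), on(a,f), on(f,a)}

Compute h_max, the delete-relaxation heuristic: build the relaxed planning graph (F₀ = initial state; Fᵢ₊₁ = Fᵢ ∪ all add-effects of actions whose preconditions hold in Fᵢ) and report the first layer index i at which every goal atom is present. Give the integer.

F0 = init (9 atoms)
F1 = F0 ∪ {holds(f), on(e,a), on(e,e), on(f,a)}  (13 atoms)
F2 = F1 ∪ {on(a,e), on(f,e)}  (15 atoms)
goal ⊆ F2  ⇒  h_max = 2

2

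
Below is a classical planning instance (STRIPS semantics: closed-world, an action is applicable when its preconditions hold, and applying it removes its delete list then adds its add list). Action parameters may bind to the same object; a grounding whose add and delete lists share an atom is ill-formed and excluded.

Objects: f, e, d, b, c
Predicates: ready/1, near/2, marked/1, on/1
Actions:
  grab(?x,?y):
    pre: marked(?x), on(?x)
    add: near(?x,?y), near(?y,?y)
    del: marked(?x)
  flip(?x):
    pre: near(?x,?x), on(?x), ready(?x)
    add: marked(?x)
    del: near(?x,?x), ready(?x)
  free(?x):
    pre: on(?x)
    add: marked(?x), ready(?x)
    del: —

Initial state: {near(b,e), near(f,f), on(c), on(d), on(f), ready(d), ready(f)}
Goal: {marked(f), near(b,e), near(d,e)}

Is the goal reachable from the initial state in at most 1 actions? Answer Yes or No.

1. flip(f)  →  {marked(f), near(b,e), on(c), on(d), on(f), ready(d)}
2. free(d)  →  {marked(d), marked(f), near(b,e), on(c), on(d), on(f), ready(d)}
3. grab(d,e)  →  {marked(f), near(b,e), near(d,e), near(e,e), on(c), on(d), on(f), ready(d)}
optimal plan length = 3; 3 > 1

No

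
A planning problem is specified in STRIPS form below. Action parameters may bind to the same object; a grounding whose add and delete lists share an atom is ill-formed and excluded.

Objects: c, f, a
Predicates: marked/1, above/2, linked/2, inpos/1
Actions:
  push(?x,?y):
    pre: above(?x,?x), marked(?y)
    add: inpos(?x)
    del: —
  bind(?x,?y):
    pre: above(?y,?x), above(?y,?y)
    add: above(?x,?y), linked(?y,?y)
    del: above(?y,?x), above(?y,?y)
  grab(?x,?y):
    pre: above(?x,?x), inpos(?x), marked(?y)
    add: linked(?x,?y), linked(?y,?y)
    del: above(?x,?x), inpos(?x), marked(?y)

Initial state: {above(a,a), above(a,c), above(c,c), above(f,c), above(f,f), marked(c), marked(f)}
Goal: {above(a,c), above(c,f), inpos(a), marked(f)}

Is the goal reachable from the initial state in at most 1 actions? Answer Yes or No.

No

1. push(a,c)  →  {above(a,a), above(a,c), above(c,c), above(f,c), above(f,f), inpos(a), marked(c), marked(f)}
2. bind(c,f)  →  {above(a,a), above(a,c), above(c,c), above(c,f), inpos(a), linked(f,f), marked(c), marked(f)}
optimal plan length = 2; 2 > 1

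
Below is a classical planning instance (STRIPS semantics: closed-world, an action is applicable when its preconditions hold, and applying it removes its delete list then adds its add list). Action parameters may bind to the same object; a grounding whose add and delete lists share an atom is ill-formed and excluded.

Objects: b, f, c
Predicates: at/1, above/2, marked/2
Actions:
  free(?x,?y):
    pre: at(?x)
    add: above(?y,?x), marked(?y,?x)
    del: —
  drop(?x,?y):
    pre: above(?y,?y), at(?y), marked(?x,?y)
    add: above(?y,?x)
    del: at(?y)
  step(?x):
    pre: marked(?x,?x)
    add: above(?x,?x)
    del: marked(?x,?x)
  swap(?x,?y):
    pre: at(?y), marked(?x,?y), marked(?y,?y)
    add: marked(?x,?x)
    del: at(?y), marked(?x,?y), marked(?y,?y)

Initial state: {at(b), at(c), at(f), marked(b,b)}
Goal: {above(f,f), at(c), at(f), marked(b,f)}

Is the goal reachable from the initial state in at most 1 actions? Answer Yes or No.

No

1. free(f,b)  →  {above(b,f), at(b), at(c), at(f), marked(b,b), marked(b,f)}
2. free(f,f)  →  {above(b,f), above(f,f), at(b), at(c), at(f), marked(b,b), marked(b,f), marked(f,f)}
optimal plan length = 2; 2 > 1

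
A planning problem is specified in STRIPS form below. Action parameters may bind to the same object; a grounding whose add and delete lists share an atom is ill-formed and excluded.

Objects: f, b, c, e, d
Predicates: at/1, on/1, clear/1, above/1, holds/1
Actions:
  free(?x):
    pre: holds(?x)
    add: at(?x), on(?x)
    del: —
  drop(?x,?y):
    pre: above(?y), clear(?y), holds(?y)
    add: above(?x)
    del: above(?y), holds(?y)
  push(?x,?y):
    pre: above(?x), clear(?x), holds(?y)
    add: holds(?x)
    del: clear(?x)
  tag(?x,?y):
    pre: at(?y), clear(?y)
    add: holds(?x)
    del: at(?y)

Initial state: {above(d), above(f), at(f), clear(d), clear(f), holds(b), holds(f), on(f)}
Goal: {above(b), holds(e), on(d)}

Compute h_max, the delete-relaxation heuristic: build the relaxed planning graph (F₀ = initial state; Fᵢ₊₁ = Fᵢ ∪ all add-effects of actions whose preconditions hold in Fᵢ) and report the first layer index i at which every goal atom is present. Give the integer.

F0 = init (8 atoms)
F1 = F0 ∪ {above(b), above(c), above(e), at(b), holds(c), holds(d), holds(e), on(b)}  (16 atoms)
F2 = F1 ∪ {at(c), at(d), at(e), on(c), on(d), on(e)}  (22 atoms)
goal ⊆ F2  ⇒  h_max = 2

2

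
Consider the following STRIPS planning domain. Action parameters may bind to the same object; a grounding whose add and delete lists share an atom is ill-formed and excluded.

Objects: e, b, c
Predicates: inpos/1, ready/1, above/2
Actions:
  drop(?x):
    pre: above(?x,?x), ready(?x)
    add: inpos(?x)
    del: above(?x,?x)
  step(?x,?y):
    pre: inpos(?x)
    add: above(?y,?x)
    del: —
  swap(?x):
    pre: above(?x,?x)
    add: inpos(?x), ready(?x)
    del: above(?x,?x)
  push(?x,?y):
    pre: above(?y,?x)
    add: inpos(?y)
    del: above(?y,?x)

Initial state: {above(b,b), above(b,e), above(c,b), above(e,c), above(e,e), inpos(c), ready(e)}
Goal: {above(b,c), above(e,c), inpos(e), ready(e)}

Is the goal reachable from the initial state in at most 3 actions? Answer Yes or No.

1. drop(e)  →  {above(b,b), above(b,e), above(c,b), above(e,c), inpos(c), inpos(e), ready(e)}
2. step(c,b)  →  {above(b,b), above(b,c), above(b,e), above(c,b), above(e,c), inpos(c), inpos(e), ready(e)}
optimal plan length = 2; 2 ≤ 3

Yes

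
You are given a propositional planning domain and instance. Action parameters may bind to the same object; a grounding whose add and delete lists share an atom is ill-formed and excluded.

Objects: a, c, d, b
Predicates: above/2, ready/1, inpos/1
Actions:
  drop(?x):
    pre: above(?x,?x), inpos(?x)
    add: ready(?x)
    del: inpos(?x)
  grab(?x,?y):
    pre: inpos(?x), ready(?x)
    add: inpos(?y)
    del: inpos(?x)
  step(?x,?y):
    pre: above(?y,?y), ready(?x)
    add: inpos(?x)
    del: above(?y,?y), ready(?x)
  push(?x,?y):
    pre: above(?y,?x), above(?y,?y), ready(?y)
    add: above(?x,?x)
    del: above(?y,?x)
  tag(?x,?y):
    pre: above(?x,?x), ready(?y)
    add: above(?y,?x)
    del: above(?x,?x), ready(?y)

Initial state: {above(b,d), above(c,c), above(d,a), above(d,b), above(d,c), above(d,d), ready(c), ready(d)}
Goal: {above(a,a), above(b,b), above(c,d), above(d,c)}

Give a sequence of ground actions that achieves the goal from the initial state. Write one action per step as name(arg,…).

1. push(a,d)  →  {above(a,a), above(b,d), above(c,c), above(d,b), above(d,c), above(d,d), ready(c), ready(d)}
2. push(b,d)  →  {above(a,a), above(b,b), above(b,d), above(c,c), above(d,c), above(d,d), ready(c), ready(d)}
3. tag(d,c)  →  {above(a,a), above(b,b), above(b,d), above(c,c), above(c,d), above(d,c), ready(d)}

push(a,d); push(b,d); tag(d,c)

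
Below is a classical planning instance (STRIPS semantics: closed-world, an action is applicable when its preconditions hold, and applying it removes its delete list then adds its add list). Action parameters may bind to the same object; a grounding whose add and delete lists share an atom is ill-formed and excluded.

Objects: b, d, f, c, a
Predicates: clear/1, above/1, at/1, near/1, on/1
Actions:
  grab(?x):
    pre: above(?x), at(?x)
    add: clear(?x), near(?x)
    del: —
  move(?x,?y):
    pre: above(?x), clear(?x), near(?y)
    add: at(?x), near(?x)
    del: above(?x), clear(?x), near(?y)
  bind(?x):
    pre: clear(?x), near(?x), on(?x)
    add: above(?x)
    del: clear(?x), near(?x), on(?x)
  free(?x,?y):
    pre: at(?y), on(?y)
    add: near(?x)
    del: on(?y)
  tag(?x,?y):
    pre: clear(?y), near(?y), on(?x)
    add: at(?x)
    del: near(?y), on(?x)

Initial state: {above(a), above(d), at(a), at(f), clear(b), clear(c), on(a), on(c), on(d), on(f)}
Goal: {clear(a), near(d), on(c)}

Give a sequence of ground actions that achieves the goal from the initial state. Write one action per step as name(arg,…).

1. grab(a)  →  {above(a), above(d), at(a), at(f), clear(a), clear(b), clear(c), near(a), on(a), on(c), on(d), on(f)}
2. free(d,f)  →  {above(a), above(d), at(a), at(f), clear(a), clear(b), clear(c), near(a), near(d), on(a), on(c), on(d)}

grab(a); free(d,f)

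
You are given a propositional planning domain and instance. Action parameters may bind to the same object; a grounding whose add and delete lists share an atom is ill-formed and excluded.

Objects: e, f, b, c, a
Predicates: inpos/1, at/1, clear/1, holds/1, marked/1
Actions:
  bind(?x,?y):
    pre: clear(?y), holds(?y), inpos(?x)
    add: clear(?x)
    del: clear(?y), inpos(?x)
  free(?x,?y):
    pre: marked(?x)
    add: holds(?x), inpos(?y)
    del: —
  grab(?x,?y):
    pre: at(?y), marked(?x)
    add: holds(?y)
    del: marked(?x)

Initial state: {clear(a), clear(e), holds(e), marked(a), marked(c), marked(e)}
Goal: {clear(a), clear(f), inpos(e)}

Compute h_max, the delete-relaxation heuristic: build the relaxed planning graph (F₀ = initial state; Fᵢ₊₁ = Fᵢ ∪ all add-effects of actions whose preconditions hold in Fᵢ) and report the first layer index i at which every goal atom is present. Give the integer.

2

F0 = init (6 atoms)
F1 = F0 ∪ {holds(a), holds(c), inpos(a), inpos(b), inpos(c), inpos(e), inpos(f)}  (13 atoms)
F2 = F1 ∪ {clear(b), clear(c), clear(f)}  (16 atoms)
goal ⊆ F2  ⇒  h_max = 2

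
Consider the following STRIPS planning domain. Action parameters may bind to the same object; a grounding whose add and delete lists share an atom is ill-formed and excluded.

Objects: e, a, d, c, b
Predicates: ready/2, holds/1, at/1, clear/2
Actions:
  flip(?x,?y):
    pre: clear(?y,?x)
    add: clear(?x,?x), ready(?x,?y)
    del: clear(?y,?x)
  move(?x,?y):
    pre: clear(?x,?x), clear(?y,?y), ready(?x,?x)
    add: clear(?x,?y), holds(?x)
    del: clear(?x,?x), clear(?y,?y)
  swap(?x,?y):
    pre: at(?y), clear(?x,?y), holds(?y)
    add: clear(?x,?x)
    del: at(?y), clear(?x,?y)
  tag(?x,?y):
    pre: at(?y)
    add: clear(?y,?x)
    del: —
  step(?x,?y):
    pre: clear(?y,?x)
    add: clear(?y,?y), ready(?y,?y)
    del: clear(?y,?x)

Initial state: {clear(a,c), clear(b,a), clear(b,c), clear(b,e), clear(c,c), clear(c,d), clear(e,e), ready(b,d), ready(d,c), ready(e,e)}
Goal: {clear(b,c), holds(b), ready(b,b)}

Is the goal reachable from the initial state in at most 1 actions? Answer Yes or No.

No

1. step(e,b)  →  {clear(a,c), clear(b,a), clear(b,b), clear(b,c), clear(c,c), clear(c,d), clear(e,e), ready(b,b), ready(b,d), ready(d,c), ready(e,e)}
2. move(b,e)  →  {clear(a,c), clear(b,a), clear(b,c), clear(b,e), clear(c,c), clear(c,d), holds(b), ready(b,b), ready(b,d), ready(d,c), ready(e,e)}
optimal plan length = 2; 2 > 1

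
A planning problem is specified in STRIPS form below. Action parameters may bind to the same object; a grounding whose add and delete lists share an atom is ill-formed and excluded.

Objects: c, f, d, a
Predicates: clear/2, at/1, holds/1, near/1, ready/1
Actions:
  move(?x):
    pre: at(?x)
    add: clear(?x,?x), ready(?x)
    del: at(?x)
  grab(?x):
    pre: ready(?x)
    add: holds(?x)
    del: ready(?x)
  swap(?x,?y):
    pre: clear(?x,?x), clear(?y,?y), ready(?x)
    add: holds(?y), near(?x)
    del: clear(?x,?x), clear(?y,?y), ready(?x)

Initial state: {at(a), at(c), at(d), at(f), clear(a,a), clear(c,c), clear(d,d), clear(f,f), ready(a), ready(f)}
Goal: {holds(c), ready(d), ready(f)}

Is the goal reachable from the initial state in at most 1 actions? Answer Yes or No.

No

1. move(d)  →  {at(a), at(c), at(f), clear(a,a), clear(c,c), clear(d,d), clear(f,f), ready(a), ready(d), ready(f)}
2. swap(a,c)  →  {at(a), at(c), at(f), clear(d,d), clear(f,f), holds(c), near(a), ready(d), ready(f)}
optimal plan length = 2; 2 > 1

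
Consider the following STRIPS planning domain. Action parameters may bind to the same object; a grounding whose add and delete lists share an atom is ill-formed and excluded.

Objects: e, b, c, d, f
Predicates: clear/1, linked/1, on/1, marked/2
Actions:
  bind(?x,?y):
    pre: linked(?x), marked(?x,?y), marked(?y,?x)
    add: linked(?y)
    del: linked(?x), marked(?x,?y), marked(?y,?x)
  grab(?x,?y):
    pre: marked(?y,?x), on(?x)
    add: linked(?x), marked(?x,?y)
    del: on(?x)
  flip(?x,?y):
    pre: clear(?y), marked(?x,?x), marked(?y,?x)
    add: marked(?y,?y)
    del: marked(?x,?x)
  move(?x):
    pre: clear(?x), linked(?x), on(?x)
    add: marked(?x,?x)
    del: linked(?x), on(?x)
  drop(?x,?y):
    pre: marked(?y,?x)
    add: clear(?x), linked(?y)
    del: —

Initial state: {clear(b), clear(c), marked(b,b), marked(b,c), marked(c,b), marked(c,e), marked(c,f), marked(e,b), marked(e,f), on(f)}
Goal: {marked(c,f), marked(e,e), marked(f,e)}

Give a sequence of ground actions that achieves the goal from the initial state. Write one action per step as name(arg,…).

grab(f,e); drop(e,c); flip(b,e)

1. grab(f,e)  →  {clear(b), clear(c), linked(f), marked(b,b), marked(b,c), marked(c,b), marked(c,e), marked(c,f), marked(e,b), marked(e,f), marked(f,e)}
2. drop(e,c)  →  {clear(b), clear(c), clear(e), linked(c), linked(f), marked(b,b), marked(b,c), marked(c,b), marked(c,e), marked(c,f), marked(e,b), marked(e,f), marked(f,e)}
3. flip(b,e)  →  {clear(b), clear(c), clear(e), linked(c), linked(f), marked(b,c), marked(c,b), marked(c,e), marked(c,f), marked(e,b), marked(e,e), marked(e,f), marked(f,e)}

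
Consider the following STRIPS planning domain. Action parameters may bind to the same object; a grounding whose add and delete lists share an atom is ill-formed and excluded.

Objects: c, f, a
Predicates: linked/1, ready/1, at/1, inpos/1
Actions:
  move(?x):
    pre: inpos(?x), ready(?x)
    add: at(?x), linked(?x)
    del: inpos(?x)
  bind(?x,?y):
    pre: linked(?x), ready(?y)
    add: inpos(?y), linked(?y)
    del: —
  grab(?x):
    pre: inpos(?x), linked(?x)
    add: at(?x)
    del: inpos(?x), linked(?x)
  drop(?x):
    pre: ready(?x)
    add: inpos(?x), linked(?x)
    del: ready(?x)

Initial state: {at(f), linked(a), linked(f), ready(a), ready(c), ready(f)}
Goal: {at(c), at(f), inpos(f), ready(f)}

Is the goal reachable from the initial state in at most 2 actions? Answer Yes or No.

No

1. bind(f,c)  →  {at(f), inpos(c), linked(a), linked(c), linked(f), ready(a), ready(c), ready(f)}
2. move(c)  →  {at(c), at(f), linked(a), linked(c), linked(f), ready(a), ready(c), ready(f)}
3. bind(c,f)  →  {at(c), at(f), inpos(f), linked(a), linked(c), linked(f), ready(a), ready(c), ready(f)}
optimal plan length = 3; 3 > 2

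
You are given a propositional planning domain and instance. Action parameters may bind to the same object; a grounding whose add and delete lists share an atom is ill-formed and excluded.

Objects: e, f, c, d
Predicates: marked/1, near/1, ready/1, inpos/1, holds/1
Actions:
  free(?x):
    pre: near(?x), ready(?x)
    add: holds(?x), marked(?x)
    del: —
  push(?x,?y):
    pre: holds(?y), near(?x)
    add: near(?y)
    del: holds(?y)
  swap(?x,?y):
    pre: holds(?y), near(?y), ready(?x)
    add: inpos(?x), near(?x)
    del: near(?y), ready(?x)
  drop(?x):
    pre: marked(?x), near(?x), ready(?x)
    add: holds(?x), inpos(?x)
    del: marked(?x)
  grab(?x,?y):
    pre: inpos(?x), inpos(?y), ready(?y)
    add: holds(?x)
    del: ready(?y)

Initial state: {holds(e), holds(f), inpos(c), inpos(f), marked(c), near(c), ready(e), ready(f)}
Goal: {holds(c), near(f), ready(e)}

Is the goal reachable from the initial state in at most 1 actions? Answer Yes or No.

1. push(c,f)  →  {holds(e), inpos(c), inpos(f), marked(c), near(c), near(f), ready(e), ready(f)}
2. grab(c,f)  →  {holds(c), holds(e), inpos(c), inpos(f), marked(c), near(c), near(f), ready(e)}
optimal plan length = 2; 2 > 1

No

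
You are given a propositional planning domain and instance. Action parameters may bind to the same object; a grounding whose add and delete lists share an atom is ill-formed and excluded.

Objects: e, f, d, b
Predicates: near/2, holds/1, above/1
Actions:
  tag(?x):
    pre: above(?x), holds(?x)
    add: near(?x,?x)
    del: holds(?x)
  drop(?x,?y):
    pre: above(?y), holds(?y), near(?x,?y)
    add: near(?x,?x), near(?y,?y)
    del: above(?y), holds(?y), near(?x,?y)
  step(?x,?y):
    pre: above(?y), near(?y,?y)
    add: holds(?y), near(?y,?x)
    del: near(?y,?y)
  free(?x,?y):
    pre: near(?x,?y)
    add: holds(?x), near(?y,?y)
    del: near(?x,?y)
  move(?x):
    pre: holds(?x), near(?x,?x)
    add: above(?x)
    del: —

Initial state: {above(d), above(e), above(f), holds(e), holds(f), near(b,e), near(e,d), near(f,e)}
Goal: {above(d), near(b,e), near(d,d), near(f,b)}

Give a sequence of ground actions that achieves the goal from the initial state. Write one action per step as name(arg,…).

1. tag(f)  →  {above(d), above(e), above(f), holds(e), near(b,e), near(e,d), near(f,e), near(f,f)}
2. step(b,f)  →  {above(d), above(e), above(f), holds(e), holds(f), near(b,e), near(e,d), near(f,b), near(f,e)}
3. free(e,d)  →  {above(d), above(e), above(f), holds(e), holds(f), near(b,e), near(d,d), near(f,b), near(f,e)}

tag(f); step(b,f); free(e,d)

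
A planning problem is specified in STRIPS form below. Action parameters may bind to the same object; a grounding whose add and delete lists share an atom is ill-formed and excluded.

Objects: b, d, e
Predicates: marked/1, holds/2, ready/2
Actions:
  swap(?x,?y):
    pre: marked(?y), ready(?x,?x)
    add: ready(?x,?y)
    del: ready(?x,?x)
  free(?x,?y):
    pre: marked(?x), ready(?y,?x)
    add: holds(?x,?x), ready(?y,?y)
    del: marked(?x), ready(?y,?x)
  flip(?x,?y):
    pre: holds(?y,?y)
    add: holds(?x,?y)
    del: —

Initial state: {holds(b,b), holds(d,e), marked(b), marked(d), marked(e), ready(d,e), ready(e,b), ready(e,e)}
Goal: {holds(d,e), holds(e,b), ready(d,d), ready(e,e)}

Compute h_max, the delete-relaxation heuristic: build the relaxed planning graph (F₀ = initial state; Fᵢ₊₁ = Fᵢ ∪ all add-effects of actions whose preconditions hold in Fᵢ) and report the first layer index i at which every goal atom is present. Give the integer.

F0 = init (8 atoms)
F1 = F0 ∪ {holds(d,b), holds(e,b), holds(e,e), ready(d,d), ready(e,d)}  (13 atoms)
goal ⊆ F1  ⇒  h_max = 1

1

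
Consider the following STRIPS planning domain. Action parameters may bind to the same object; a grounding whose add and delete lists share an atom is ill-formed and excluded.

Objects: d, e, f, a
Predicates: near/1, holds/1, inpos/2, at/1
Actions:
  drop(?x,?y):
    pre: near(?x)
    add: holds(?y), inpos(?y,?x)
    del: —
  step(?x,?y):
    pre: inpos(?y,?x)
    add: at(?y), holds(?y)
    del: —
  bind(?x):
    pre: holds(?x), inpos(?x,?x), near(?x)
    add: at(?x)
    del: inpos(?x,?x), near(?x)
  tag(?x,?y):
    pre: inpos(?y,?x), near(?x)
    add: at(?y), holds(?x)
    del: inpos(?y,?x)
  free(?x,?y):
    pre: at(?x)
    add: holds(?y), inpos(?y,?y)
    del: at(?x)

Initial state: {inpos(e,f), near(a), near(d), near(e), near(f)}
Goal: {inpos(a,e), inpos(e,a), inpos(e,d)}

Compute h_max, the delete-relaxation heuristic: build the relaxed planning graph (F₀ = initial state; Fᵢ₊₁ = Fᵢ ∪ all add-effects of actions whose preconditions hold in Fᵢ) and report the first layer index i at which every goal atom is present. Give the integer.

F0 = init (5 atoms)
F1 = F0 ∪ {at(e), holds(a), holds(d), holds(e), holds(f), inpos(a,a), inpos(a,d), inpos(a,e), inpos(a,f), inpos(d,a), inpos(d,d), inpos(d,e), inpos(d,f), inpos(e,a), inpos(e,d), inpos(e,e), inpos(f,a), inpos(f,d), inpos(f,e), inpos(f,f)}  (25 atoms)
goal ⊆ F1  ⇒  h_max = 1

1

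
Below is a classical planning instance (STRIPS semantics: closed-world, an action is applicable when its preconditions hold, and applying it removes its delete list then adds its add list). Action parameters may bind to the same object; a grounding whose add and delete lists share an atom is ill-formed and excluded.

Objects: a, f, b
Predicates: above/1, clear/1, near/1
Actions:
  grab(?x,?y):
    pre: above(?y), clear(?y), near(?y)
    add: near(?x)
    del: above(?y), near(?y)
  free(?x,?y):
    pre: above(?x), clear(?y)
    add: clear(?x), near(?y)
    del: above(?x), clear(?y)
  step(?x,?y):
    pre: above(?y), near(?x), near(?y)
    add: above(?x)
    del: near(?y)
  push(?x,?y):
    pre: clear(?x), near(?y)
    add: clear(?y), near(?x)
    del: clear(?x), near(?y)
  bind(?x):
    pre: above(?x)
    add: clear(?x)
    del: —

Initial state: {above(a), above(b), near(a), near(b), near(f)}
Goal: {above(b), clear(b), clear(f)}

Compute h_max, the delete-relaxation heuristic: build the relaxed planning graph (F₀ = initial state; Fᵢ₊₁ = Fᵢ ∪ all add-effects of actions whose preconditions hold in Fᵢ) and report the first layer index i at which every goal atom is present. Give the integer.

F0 = init (5 atoms)
F1 = F0 ∪ {above(f), clear(a), clear(b)}  (8 atoms)
F2 = F1 ∪ {clear(f)}  (9 atoms)
goal ⊆ F2  ⇒  h_max = 2

2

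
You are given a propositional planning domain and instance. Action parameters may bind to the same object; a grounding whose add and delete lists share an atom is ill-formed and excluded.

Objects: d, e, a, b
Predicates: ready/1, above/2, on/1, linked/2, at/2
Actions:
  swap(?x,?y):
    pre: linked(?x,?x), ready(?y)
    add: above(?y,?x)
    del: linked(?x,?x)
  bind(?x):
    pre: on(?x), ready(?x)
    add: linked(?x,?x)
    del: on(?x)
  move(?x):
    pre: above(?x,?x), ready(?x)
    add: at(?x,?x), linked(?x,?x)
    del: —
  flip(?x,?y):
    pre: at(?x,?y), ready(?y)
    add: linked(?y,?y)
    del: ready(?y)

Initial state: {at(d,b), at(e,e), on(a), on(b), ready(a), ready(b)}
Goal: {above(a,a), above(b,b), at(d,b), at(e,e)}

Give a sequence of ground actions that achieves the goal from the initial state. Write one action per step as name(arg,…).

bind(a); swap(a,a); bind(b); swap(b,b)

1. bind(a)  →  {at(d,b), at(e,e), linked(a,a), on(b), ready(a), ready(b)}
2. swap(a,a)  →  {above(a,a), at(d,b), at(e,e), on(b), ready(a), ready(b)}
3. bind(b)  →  {above(a,a), at(d,b), at(e,e), linked(b,b), ready(a), ready(b)}
4. swap(b,b)  →  {above(a,a), above(b,b), at(d,b), at(e,e), ready(a), ready(b)}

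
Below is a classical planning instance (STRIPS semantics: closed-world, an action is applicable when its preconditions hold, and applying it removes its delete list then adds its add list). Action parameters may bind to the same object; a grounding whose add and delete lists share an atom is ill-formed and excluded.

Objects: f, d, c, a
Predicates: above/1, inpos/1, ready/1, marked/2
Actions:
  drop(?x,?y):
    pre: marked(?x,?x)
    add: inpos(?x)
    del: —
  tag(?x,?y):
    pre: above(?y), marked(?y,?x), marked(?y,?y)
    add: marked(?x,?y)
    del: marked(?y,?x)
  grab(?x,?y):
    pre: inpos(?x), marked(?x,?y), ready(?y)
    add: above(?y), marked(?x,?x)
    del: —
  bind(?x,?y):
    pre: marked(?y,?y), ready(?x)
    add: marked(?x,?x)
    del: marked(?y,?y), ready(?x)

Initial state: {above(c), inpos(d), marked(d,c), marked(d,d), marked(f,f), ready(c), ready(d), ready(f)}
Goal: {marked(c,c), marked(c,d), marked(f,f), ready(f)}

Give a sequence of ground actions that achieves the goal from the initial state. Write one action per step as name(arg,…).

1. grab(d,d)  →  {above(c), above(d), inpos(d), marked(d,c), marked(d,d), marked(f,f), ready(c), ready(d), ready(f)}
2. tag(c,d)  →  {above(c), above(d), inpos(d), marked(c,d), marked(d,d), marked(f,f), ready(c), ready(d), ready(f)}
3. bind(c,d)  →  {above(c), above(d), inpos(d), marked(c,c), marked(c,d), marked(f,f), ready(d), ready(f)}

grab(d,d); tag(c,d); bind(c,d)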